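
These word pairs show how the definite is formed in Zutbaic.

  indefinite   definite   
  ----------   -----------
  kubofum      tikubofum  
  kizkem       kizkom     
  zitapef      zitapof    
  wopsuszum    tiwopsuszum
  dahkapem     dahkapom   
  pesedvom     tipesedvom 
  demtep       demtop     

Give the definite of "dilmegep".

dilmegop

dahkapem and wopsuszum both end in -m yet inflect differently (dahkapom, tiwopsuszum), so the final letter is not what conditions the rule; the last vowel is.
"dilmegep" has last vowel 'e'. The stems whose last vowel is 'e' (demtep → demtop, zitapef → zitapof, dahkapem → dahkapom) change the last vowel to 'o'.
So dilmegep → dilmegop.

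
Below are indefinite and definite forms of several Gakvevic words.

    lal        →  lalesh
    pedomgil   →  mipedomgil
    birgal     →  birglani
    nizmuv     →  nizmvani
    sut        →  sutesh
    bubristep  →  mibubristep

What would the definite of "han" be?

lal and birgal both end in -l yet inflect differently (lalesh, birglani), so the final letter is not what conditions the rule; the number of vowels is.
"han" has 1 vowel. The stems with 1 vowel (sut → sutesh, lal → lalesh) add -esh.
The other patterns: stems with 2 vowels delete the last vowel and add -ani; stems with 3 vowels add the prefix mi-.
So han → hanesh.

hanesh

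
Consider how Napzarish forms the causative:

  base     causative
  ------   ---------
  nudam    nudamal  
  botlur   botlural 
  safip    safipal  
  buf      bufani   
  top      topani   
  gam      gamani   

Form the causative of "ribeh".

ribehal

"ribeh" has 2 vowels. The stems with 2 vowels (nudam → nudamal, botlur → botlural, safip → safipal) add -al.
The other pattern: stems with 1 vowel add -ani.
So ribeh → ribehal.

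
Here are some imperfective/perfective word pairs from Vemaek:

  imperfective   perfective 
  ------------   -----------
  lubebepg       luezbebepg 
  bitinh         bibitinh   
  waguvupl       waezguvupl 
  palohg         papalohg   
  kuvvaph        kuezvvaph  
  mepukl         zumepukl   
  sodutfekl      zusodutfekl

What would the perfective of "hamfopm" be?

haezmfopm

waguvupl and sodutfekl both end in -l yet inflect differently (waezguvupl, zusodutfekl), so the final letter is not what conditions the rule; the second-to-last letter is.
"hamfopm" has second-to-last letter 'p'. The stems whose second-to-last letter is 'p' (waguvupl → waezguvupl, kuvvaph → kuezvvaph, lubebepg → luezbebepg) insert -ez- after the first vowel.
The other patterns: stems whose second-to-last letter is 'k' add the prefix zu-; stems whose second-to-last letter is 'h' or 'n' repeat the first consonant+vowel as a prefix.
So hamfopm → haezmfopm.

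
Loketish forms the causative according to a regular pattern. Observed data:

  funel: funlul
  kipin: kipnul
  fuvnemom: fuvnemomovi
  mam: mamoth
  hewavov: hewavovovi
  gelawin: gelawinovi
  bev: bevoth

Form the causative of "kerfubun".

bev and hewavov both end in -v yet inflect differently (bevoth, hewavovovi), so the final letter is not what conditions the rule; the number of vowels is.
"kerfubun" has 3 vowels. The stems with 3 vowels (hewavov → hewavovovi, fuvnemom → fuvnemomovi, gelawin → gelawinovi) add -ovi.
So kerfubun → kerfubunovi.

kerfubunovi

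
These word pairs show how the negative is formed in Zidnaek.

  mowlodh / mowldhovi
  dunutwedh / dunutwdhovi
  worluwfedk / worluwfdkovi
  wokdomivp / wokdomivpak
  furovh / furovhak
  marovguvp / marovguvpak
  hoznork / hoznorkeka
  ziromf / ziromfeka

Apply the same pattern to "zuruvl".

zuruvlak

"zuruvl" has second-to-last letter 'v'. The stems whose second-to-last letter is 'v' (wokdomivp → wokdomivpak, furovh → furovhak, marovguvp → marovguvpak) add -ak.
The other patterns: stems whose second-to-last letter is 'd' delete the last vowel and add -ovi; stems whose second-to-last letter is 'm' or 'r' add -eka.
So zuruvl → zuruvlak.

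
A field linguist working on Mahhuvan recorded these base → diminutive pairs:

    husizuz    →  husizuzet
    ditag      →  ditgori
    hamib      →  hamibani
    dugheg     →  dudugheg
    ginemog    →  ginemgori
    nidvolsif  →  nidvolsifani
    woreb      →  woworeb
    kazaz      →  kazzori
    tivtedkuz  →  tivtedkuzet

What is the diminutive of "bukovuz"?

dugheg and ditag both end in -g yet inflect differently (dudugheg, ditgori), so the final letter is not what conditions the rule; the last vowel is.
"bukovuz" has last vowel 'u'. The stems whose last vowel is 'u' (tivtedkuz → tivtedkuzet, husizuz → husizuzet) add -et.
The other patterns: stems whose last vowel is 'e' repeat the first consonant+vowel as a prefix; stems whose last vowel is 'a' or 'o' delete the last vowel and add -ori; stems whose last vowel is 'i' add -ani.
So bukovuz → bukovuzet.

bukovuzet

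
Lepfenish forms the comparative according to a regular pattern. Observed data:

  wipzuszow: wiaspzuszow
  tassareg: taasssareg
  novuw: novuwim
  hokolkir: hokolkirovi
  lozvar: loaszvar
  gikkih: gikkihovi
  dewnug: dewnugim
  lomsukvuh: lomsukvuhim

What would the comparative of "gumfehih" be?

gumfehihovi

lomsukvuh and gikkih both end in -h yet inflect differently (lomsukvuhim, gikkihovi), so the final letter is not what conditions the rule; the last vowel is.
"gumfehih" has last vowel 'i'. The stems whose last vowel is 'i' (gikkih → gikkihovi, hokolkir → hokolkirovi) add -ovi.
The other patterns: stems whose last vowel is 'u' add -im; stems whose last vowel is 'a', 'e' or 'o' insert -as- after the first vowel.
So gumfehih → gumfehihovi.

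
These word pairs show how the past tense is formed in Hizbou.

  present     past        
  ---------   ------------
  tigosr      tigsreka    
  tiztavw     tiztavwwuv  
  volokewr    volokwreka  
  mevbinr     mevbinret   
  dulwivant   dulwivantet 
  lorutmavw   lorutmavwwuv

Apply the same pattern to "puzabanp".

tigosr and mevbinr both end in -r yet inflect differently (tigsreka, mevbinret), so the final letter is not what conditions the rule; the second-to-last letter is.
"puzabanp" has second-to-last letter 'n'. The stems whose second-to-last letter is 'n' (mevbinr → mevbinret, dulwivant → dulwivantet) add -et.
So puzabanp → puzabanpet.

puzabanpet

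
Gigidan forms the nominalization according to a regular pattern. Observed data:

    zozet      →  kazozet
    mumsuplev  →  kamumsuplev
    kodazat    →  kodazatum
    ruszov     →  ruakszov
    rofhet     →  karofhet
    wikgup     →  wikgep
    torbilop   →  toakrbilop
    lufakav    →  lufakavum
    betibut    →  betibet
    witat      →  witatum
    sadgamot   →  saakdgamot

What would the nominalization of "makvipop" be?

maakkvipop

betibut and zozet both end in -t yet inflect differently (betibet, kazozet), so the final letter is not what conditions the rule; the last vowel is.
"makvipop" has last vowel 'o'. The stems whose last vowel is 'o' (torbilop → toakrbilop, sadgamot → saakdgamot, ruszov → ruakszov) insert -ak- after the first vowel.
The other patterns: stems whose last vowel is 'u' change the last vowel to 'e'; stems whose last vowel is 'e' add the prefix ka-; stems whose last vowel is 'a' add -um.
So makvipop → maakkvipop.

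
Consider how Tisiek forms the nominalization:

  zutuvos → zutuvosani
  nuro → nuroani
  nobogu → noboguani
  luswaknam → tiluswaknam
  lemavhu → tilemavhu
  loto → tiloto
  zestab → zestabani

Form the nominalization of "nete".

"nete" begins with n-. The stems beginning with n- (nuro → nuroani, nobogu → noboguani) add -ani.
The other pattern: stems beginning with l- add the prefix ti-.
So nete → neteani.

neteani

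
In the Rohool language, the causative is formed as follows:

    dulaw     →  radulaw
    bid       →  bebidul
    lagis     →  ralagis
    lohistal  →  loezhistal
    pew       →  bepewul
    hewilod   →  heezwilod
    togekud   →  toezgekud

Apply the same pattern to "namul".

pew and dulaw both end in -w yet inflect differently (bepewul, radulaw), so the final letter is not what conditions the rule; the number of vowels is.
"namul" has 2 vowels. The stems with 2 vowels (dulaw → radulaw, lagis → ralagis) add the prefix ra-.
So namul → ranamul.

ranamul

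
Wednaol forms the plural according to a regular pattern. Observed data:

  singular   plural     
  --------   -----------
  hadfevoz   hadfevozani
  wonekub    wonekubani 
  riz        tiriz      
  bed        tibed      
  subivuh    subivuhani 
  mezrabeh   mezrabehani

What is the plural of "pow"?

hadfevoz and riz both end in -z yet inflect differently (hadfevozani, tiriz), so the final letter is not what conditions the rule; the number of vowels is.
"pow" has 1 vowel. The stems with 1 vowel (riz → tiriz, bed → tibed) add the prefix ti-.
So pow → tipow.

tipow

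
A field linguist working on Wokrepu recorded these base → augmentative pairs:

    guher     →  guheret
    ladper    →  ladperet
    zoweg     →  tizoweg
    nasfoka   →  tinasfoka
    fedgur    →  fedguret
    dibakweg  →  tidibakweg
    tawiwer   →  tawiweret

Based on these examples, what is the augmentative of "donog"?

guher and zoweg both have last vowel 'e' yet inflect differently (guheret, tizoweg), so the last vowel is not what conditions the rule; the final letter is.
"donog" ends in -g. The stems ending in -g (zoweg → tizoweg, dibakweg → tidibakweg) add the prefix ti-.
The other pattern: stems ending in -r add -et.
So donog → tidonog.

tidonog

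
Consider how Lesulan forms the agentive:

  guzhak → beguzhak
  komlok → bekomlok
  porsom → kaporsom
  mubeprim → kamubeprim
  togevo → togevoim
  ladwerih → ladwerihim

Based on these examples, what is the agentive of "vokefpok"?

"vokefpok" ends in -k. The stems ending in -k (guzhak → beguzhak, komlok → bekomlok) add the prefix be-.
The other patterns: stems ending in -m add the prefix ka-; stems ending in -h or -o add -im.
So vokefpok → bevokefpok.

bevokefpok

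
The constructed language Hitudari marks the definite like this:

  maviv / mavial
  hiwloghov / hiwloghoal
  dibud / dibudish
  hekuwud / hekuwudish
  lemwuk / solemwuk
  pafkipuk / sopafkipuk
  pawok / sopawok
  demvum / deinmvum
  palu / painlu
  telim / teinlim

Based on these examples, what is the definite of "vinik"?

sovinik

"vinik" ends in -k. The stems ending in -k (lemwuk → solemwuk, pafkipuk → sopafkipuk, pawok → sopawok) add the prefix so-.
The other patterns: stems ending in -v drop the final letter and add -al; stems ending in -d add -ish; stems ending in -m or -u insert -in- after the first vowel.
So vinik → sovinik.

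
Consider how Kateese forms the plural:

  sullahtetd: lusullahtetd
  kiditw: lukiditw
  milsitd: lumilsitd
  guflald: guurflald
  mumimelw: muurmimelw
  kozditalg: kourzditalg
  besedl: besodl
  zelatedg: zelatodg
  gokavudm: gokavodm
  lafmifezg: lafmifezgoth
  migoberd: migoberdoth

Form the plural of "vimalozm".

vimalozmoth

sullahtetd and guflald both end in -d yet inflect differently (lusullahtetd, guurflald), so the final letter is not what conditions the rule; the second-to-last letter is.
"vimalozm" has second-to-last letter 'z'. The one such stem in the data (lafmifezg → lafmifezgoth) adds -oth, so the same rule applies.
The other patterns: stems whose second-to-last letter is 't' add the prefix lu-; stems whose second-to-last letter is 'l' insert -ur- after the first vowel; stems whose second-to-last letter is 'd' change the last vowel to 'o'.
So vimalozm → vimalozmoth.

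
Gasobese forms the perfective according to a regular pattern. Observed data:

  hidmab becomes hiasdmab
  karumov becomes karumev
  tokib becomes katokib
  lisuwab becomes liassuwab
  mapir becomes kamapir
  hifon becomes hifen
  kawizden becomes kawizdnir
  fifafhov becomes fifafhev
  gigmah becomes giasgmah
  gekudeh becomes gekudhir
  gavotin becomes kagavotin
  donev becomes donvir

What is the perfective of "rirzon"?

rirzen

gavotin and hifon both end in -n yet inflect differently (kagavotin, hifen), so the final letter is not what conditions the rule; the last vowel is.
"rirzon" has last vowel 'o'. The stems whose last vowel is 'o' (karumov → karumev, fifafhov → fifafhev, hifon → hifen) change the last vowel to 'e'.
So rirzon → rirzen.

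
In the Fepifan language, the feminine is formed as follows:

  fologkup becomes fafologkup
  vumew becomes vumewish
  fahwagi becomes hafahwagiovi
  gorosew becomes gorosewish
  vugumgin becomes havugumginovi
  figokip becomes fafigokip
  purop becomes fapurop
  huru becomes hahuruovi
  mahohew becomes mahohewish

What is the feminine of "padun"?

figokip and fahwagi both have last vowel 'i' yet inflect differently (fafigokip, hafahwagiovi), so the last vowel is not what conditions the rule; the final letter is.
"padun" ends in -n. The one such stem in the data (vugumgin → havugumginovi) adds ha- … -ovi around the stem, so the same rule applies.
The other patterns: stems ending in -p add the prefix fa-; stems ending in -w add -ish.
So padun → hapadunovi.

hapadunovi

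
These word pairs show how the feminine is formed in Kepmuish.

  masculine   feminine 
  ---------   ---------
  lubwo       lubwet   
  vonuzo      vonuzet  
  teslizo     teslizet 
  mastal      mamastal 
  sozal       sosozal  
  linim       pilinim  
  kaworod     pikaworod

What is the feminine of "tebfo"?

tebfet

lubwo and kaworod both have last vowel 'o' yet inflect differently (lubwet, pikaworod), so the last vowel is not what conditions the rule; the final letter is.
"tebfo" ends in -o. The stems ending in -o (lubwo → lubwet, vonuzo → vonuzet, teslizo → teslizet) drop the final letter and add -et.
The other patterns: stems ending in -l repeat the first consonant+vowel as a prefix; stems ending in -d or -m add the prefix pi-.
So tebfo → tebfet.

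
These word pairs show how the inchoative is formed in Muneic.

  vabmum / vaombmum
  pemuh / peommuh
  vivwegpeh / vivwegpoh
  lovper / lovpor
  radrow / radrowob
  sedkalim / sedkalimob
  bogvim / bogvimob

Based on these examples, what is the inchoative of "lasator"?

"lasator" has last vowel 'o'. The one such stem in the data (radrow → radrowob) adds -ob, so the same rule applies.
So lasator → lasatorob.

lasatorob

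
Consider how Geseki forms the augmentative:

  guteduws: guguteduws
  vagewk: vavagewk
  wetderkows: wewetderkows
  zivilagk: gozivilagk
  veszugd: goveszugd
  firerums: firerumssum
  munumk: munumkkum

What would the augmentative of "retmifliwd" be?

vagewk and zivilagk both end in -k yet inflect differently (vavagewk, gozivilagk), so the final letter is not what conditions the rule; the second-to-last letter is.
"retmifliwd" has second-to-last letter 'w'. The stems whose second-to-last letter is 'w' (guteduws → guguteduws, vagewk → vavagewk, wetderkows → wewetderkows) repeat the first consonant+vowel as a prefix.
So retmifliwd → reretmifliwd.

reretmifliwd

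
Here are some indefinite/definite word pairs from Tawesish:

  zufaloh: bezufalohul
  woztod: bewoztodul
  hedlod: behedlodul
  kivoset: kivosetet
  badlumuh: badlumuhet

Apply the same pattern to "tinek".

tineket

"tinek" has last vowel 'e'. The one such stem in the data (kivoset → kivosetet) adds -et, so the same rule applies.
So tinek → tineket.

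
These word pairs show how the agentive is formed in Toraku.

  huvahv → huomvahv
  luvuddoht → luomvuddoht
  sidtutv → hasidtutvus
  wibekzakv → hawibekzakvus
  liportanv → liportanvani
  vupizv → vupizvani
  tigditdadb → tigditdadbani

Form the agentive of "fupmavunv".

"fupmavunv" has second-to-last letter 'n'. The one such stem in the data (liportanv → liportanvani) adds -ani, so the same rule applies.
So fupmavunv → fupmavunvani.

fupmavunvani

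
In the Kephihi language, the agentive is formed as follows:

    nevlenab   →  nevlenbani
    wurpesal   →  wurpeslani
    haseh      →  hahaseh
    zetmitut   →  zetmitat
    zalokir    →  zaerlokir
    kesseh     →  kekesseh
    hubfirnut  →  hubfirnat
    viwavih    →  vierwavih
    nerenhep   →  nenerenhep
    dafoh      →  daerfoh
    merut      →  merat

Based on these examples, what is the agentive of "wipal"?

kesseh and viwavih both end in -h yet inflect differently (kekesseh, vierwavih), so the final letter is not what conditions the rule; the last vowel is.
"wipal" has last vowel 'a'. The stems whose last vowel is 'a' (wurpesal → wurpeslani, nevlenab → nevlenbani) delete the last vowel and add -ani.
So wipal → wiplani.

wiplani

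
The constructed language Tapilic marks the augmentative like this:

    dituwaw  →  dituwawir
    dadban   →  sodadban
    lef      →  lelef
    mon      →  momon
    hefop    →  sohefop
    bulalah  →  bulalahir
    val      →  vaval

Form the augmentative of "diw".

didiw

"diw" has 1 vowel. The stems with 1 vowel (mon → momon, lef → lelef, val → vaval) repeat the first consonant+vowel as a prefix.
The other patterns: stems with 2 vowels add the prefix so-; stems with 3 vowels add -ir.
So diw → didiw.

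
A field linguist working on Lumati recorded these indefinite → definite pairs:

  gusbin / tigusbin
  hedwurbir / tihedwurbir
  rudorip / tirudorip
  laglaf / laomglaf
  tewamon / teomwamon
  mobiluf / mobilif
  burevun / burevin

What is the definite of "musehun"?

musehin

gusbin and tewamon both end in -n yet inflect differently (tigusbin, teomwamon), so the final letter is not what conditions the rule; the last vowel is.
"musehun" has last vowel 'u'. The stems whose last vowel is 'u' (mobiluf → mobilif, burevun → burevin) change the last vowel to 'i'.
The other patterns: stems whose last vowel is 'i' add the prefix ti-; stems whose last vowel is 'a' or 'o' insert -om- after the first vowel.
So musehun → musehin.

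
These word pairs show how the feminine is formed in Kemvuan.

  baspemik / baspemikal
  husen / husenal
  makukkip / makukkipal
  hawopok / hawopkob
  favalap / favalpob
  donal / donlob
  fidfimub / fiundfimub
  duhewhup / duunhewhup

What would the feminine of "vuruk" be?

vuunruk

baspemik and hawopok both end in -k yet inflect differently (baspemikal, hawopkob), so the final letter is not what conditions the rule; the last vowel is.
"vuruk" has last vowel 'u'. The stems whose last vowel is 'u' (fidfimub → fiundfimub, duhewhup → duunhewhup) insert -un- after the first vowel.
So vuruk → vuunruk.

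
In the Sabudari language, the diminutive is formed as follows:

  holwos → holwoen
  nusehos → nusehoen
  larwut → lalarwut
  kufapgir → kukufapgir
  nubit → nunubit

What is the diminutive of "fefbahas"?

fefbahaen

nusehos and nubit both begin with n- yet inflect differently (nusehoen, nunubit), so the first letter is not what conditions the rule; the final letter is.
"fefbahas" ends in -s. The stems ending in -s (nusehos → nusehoen, holwos → holwoen) drop the final letter and add -en.
So fefbahas → fefbahaen.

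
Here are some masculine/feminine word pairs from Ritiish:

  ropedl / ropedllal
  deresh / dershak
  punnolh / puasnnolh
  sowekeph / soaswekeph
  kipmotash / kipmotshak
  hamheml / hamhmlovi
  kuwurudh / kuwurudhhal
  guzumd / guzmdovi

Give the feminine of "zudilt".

zuasdilt

ropedl and hamheml both end in -l yet inflect differently (ropedllal, hamhmlovi), so the final letter is not what conditions the rule; the second-to-last letter is.
"zudilt" has second-to-last letter 'l'. The one such stem in the data (punnolh → puasnnolh) inserts -as- after the first vowel (as does sowekeph), so the same rule applies.
So zudilt → zuasdilt.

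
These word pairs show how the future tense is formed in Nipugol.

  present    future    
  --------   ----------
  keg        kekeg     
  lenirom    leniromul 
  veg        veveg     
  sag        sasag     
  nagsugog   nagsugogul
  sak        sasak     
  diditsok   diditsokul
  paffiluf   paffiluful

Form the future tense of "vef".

vevef

"vef" has 1 vowel. The stems with 1 vowel (keg → kekeg, sak → sasak, veg → veveg) repeat the first consonant+vowel as a prefix.
The other pattern: stems with 3 vowels add -ul.
So vef → vevef.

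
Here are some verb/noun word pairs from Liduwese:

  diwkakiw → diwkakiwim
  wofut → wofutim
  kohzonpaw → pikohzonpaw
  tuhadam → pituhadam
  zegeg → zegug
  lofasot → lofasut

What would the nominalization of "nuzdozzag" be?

diwkakiw and kohzonpaw both end in -w yet inflect differently (diwkakiwim, pikohzonpaw), so the final letter is not what conditions the rule; the last vowel is.
"nuzdozzag" has last vowel 'a'. The stems whose last vowel is 'a' (kohzonpaw → pikohzonpaw, tuhadam → pituhadam) add the prefix pi-.
The other patterns: stems whose last vowel is 'i' or 'u' add -im; stems whose last vowel is 'e' or 'o' change the last vowel to 'u'.
So nuzdozzag → pinuzdozzag.

pinuzdozzag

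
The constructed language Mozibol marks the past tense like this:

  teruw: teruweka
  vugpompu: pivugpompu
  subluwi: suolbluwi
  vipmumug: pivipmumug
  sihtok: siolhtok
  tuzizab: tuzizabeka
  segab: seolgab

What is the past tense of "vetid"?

pivetid

segab and tuzizab both end in -b yet inflect differently (seolgab, tuzizabeka), so the final letter is not what conditions the rule; the first letter is.
"vetid" begins with v-. The stems beginning with v- (vipmumug → pivipmumug, vugpompu → pivugpompu) add the prefix pi-.
The other patterns: stems beginning with s- insert -ol- after the first vowel; stems beginning with t- add -eka.
So vetid → pivetid.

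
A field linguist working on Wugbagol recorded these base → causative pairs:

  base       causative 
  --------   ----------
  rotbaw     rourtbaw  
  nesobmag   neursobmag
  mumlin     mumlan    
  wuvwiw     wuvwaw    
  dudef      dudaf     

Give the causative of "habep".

habap

rotbaw and wuvwiw both end in -w yet inflect differently (rourtbaw, wuvwaw), so the final letter is not what conditions the rule; the last vowel is.
"habep" has last vowel 'e'. The one such stem in the data (dudef → dudaf) changes the last vowel to 'a' (as do mumlin, wuvwiw), so the same rule applies.
So habep → habap.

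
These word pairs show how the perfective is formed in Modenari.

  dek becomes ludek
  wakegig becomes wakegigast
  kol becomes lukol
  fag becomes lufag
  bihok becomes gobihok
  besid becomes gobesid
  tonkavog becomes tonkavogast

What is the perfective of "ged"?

"ged" has 1 vowel. The stems with 1 vowel (fag → lufag, kol → lukol, dek → ludek) add the prefix lu-.
The other patterns: stems with 2 vowels add the prefix go-; stems with 3 vowels add -ast.
So ged → luged.

luged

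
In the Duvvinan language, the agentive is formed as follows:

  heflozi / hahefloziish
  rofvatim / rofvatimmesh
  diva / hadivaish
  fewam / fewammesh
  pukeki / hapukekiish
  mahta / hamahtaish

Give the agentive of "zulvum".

zulvummesh

"zulvum" ends in -m. The stems ending in -m (fewam → fewammesh, rofvatim → rofvatimmesh) double the final consonant and add -esh.
So zulvum → zulvummesh.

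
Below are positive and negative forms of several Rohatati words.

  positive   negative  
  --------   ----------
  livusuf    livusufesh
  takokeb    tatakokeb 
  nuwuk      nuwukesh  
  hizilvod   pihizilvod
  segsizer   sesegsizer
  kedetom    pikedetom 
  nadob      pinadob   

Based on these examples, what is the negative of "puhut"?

takokeb and nadob both end in -b yet inflect differently (tatakokeb, pinadob), so the final letter is not what conditions the rule; the last vowel is.
"puhut" has last vowel 'u'. The stems whose last vowel is 'u' (nuwuk → nuwukesh, livusuf → livusufesh) add -esh.
The other patterns: stems whose last vowel is 'e' repeat the first consonant+vowel as a prefix; stems whose last vowel is 'o' add the prefix pi-.
So puhut → puhutesh.

puhutesh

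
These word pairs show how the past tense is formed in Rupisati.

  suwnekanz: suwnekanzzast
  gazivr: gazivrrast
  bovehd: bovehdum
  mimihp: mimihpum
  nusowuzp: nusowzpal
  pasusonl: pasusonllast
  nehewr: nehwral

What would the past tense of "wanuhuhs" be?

wanuhuhsum

mimihp and nusowuzp both end in -p yet inflect differently (mimihpum, nusowzpal), so the final letter is not what conditions the rule; the second-to-last letter is.
"wanuhuhs" has second-to-last letter 'h'. The stems whose second-to-last letter is 'h' (mimihp → mimihpum, bovehd → bovehdum) add -um.
So wanuhuhs → wanuhuhsum.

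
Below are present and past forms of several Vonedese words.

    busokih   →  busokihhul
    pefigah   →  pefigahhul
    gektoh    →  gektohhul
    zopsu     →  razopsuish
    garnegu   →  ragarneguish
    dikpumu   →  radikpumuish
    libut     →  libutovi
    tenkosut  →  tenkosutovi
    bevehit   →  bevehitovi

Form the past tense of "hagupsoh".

hagupsohhul

"hagupsoh" ends in -h. The stems ending in -h (busokih → busokihhul, pefigah → pefigahhul, gektoh → gektohhul) double the final consonant and add -ul.
The other patterns: stems ending in -u add ra- … -ish around the stem; stems ending in -t add -ovi.
So hagupsoh → hagupsohhul.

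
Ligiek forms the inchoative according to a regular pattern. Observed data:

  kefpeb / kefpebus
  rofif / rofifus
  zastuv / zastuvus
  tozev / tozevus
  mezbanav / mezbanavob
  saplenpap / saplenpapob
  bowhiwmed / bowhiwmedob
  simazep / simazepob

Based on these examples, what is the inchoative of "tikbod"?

tikbodus

"tikbod" has 2 vowels. The stems with 2 vowels (tozev → tozevus, zastuv → zastuvus, rofif → rofifus) add -us.
The other pattern: stems with 3 vowels add -ob.
So tikbod → tikbodus.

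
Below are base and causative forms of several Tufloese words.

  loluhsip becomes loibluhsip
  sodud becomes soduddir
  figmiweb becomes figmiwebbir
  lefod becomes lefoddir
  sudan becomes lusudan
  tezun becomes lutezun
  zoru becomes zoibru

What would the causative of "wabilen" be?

tezun and zoru both have last vowel 'u' yet inflect differently (lutezun, zoibru), so the last vowel is not what conditions the rule; the final letter is.
"wabilen" ends in -n. The stems ending in -n (tezun → lutezun, sudan → lusudan) add the prefix lu-.
So wabilen → luwabilen.

luwabilen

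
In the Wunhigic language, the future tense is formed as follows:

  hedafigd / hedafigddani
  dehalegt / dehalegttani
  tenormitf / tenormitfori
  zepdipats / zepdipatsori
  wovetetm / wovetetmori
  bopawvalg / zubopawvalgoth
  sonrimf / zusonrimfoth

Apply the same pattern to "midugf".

midugffani

tenormitf and sonrimf both end in -f yet inflect differently (tenormitfori, zusonrimfoth), so the final letter is not what conditions the rule; the second-to-last letter is.
"midugf" has second-to-last letter 'g'. The stems whose second-to-last letter is 'g' (hedafigd → hedafigddani, dehalegt → dehalegttani) double the final consonant and add -ani.
The other patterns: stems whose second-to-last letter is 't' add -ori; stems whose second-to-last letter is 'l' or 'm' add zu- … -oth around the stem.
So midugf → midugffani.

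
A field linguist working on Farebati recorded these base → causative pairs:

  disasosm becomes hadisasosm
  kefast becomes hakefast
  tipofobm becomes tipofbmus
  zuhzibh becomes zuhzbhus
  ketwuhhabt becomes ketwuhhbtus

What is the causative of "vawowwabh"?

vawowwbhus

tipofobm and disasosm both end in -m yet inflect differently (tipofbmus, hadisasosm), so the final letter is not what conditions the rule; the second-to-last letter is.
"vawowwabh" has second-to-last letter 'b'. The stems whose second-to-last letter is 'b' (ketwuhhabt → ketwuhhbtus, zuhzibh → zuhzbhus, tipofobm → tipofbmus) delete the last vowel and add -us.
The other pattern: stems whose second-to-last letter is 's' add the prefix ha-.
So vawowwabh → vawowwbhus.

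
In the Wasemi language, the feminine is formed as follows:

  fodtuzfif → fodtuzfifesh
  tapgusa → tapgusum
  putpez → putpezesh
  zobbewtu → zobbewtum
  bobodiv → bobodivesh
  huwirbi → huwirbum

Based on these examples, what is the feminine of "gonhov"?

bobodiv and huwirbi both have last vowel 'i' yet inflect differently (bobodivesh, huwirbum), so the last vowel is not what conditions the rule; whether the stem ends in a vowel or a consonant is.
"gonhov" ends in a consonant. The stems ending in a consonant (bobodiv → bobodivesh, fodtuzfif → fodtuzfifesh, putpez → putpezesh) add -esh.
The other pattern: stems ending in a vowel drop the final letter and add -um.
So gonhov → gonhovesh.

gonhovesh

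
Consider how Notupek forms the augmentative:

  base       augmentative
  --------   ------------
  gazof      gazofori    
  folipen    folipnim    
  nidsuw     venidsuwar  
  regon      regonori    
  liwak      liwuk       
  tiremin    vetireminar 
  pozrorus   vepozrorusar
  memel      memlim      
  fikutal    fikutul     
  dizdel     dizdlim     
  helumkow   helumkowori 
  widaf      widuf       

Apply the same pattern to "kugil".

dizdel and fikutal both end in -l yet inflect differently (dizdlim, fikutul), so the final letter is not what conditions the rule; the last vowel is.
"kugil" has last vowel 'i'. The one such stem in the data (tiremin → vetireminar) adds ve- … -ar around the stem, so the same rule applies.
So kugil → vekugilar.

vekugilar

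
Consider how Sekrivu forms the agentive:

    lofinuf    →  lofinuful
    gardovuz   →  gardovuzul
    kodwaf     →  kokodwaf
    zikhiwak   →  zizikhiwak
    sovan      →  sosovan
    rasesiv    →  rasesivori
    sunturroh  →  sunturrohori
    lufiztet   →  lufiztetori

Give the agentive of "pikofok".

pikofokori

lofinuf and kodwaf both end in -f yet inflect differently (lofinuful, kokodwaf), so the final letter is not what conditions the rule; the last vowel is.
"pikofok" has last vowel 'o'. The one such stem in the data (sunturroh → sunturrohori) adds -ori, so the same rule applies.
The other patterns: stems whose last vowel is 'u' add -ul; stems whose last vowel is 'a' repeat the first consonant+vowel as a prefix.
So pikofok → pikofokori.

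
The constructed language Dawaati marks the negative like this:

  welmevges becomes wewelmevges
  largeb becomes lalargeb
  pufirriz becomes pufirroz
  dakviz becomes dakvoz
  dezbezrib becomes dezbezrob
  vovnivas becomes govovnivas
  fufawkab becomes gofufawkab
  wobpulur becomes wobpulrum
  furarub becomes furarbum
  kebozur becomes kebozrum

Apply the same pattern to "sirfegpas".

gosirfegpas

"sirfegpas" has last vowel 'a'. The stems whose last vowel is 'a' (vovnivas → govovnivas, fufawkab → gofufawkab) add the prefix go-.
The other patterns: stems whose last vowel is 'e' repeat the first consonant+vowel as a prefix; stems whose last vowel is 'i' change the last vowel to 'o'; stems whose last vowel is 'u' delete the last vowel and add -um.
So sirfegpas → gosirfegpas.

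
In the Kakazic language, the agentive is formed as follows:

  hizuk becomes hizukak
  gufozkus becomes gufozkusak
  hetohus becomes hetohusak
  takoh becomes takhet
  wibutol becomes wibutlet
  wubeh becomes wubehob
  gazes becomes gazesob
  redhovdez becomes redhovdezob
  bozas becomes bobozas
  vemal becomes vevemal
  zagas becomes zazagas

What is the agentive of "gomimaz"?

takoh and wubeh both end in -h yet inflect differently (takhet, wubehob), so the final letter is not what conditions the rule; the last vowel is.
"gomimaz" has last vowel 'a'. The stems whose last vowel is 'a' (bozas → bobozas, vemal → vevemal, zagas → zazagas) repeat the first consonant+vowel as a prefix.
So gomimaz → gogomimaz.

gogomimaz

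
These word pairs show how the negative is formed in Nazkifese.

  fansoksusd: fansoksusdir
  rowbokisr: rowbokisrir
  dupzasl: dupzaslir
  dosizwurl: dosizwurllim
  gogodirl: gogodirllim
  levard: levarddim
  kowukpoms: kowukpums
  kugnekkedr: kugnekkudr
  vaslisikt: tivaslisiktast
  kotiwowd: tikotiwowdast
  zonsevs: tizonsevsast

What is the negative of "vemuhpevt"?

dupzasl and dosizwurl both end in -l yet inflect differently (dupzaslir, dosizwurllim), so the final letter is not what conditions the rule; the second-to-last letter is.
"vemuhpevt" has second-to-last letter 'v'. The one such stem in the data (zonsevs → tizonsevsast) adds ti- … -ast around the stem, so the same rule applies.
So vemuhpevt → tivemuhpevtast.

tivemuhpevtast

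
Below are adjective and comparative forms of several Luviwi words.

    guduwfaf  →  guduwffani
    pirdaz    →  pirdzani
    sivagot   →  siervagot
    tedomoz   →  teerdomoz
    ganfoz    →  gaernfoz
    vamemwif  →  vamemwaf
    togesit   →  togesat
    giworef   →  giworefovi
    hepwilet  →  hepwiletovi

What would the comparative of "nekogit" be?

nekogat

pirdaz and tedomoz both end in -z yet inflect differently (pirdzani, teerdomoz), so the final letter is not what conditions the rule; the last vowel is.
"nekogit" has last vowel 'i'. The stems whose last vowel is 'i' (vamemwif → vamemwaf, togesit → togesat) change the last vowel to 'a'.
So nekogit → nekogat.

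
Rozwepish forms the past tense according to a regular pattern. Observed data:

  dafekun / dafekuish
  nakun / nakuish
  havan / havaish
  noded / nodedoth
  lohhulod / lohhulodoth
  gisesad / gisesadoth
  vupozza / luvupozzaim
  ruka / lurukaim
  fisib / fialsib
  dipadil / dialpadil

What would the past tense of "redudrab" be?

realdudrab

havan and gisesad both have last vowel 'a' yet inflect differently (havaish, gisesadoth), so the last vowel is not what conditions the rule; the final letter is.
"redudrab" ends in -b. The one such stem in the data (fisib → fialsib) inserts -al- after the first vowel (as does dipadil), so the same rule applies.
The other patterns: stems ending in -n drop the final letter and add -ish; stems ending in -d add -oth; stems ending in -a add lu- … -im around the stem.
So redudrab → realdudrab.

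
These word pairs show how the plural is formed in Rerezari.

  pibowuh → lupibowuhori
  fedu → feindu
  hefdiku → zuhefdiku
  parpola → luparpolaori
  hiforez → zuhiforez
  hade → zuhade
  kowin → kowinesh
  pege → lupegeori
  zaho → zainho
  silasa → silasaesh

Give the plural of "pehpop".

hade and pege both end in -e yet inflect differently (zuhade, lupegeori), so the final letter is not what conditions the rule; the first letter is.
"pehpop" begins with p-. The stems beginning with p- (pege → lupegeori, parpola → luparpolaori, pibowuh → lupibowuhori) add lu- … -ori around the stem.
The other patterns: stems beginning with h- add the prefix zu-; stems beginning with k- or s- add -esh; stems beginning with f- or z- insert -in- after the first vowel.
So pehpop → lupehpopori.

lupehpopori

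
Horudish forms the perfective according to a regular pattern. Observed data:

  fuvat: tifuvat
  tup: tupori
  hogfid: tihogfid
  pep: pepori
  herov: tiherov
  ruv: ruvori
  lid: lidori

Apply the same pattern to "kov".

kovori

hogfid and lid both end in -d yet inflect differently (tihogfid, lidori), so the final letter is not what conditions the rule; the number of vowels is.
"kov" has 1 vowel. The stems with 1 vowel (lid → lidori, pep → pepori, tup → tupori) add -ori.
The other pattern: stems with 2 vowels add the prefix ti-.
So kov → kovori.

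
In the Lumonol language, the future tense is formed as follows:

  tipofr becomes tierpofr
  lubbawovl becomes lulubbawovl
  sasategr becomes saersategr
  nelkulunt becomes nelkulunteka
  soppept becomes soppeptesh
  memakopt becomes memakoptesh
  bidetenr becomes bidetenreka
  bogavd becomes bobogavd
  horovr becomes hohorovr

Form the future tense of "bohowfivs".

memakopt and nelkulunt both end in -t yet inflect differently (memakoptesh, nelkulunteka), so the final letter is not what conditions the rule; the second-to-last letter is.
"bohowfivs" has second-to-last letter 'v'. The stems whose second-to-last letter is 'v' (bogavd → bobogavd, horovr → hohorovr, lubbawovl → lulubbawovl) repeat the first consonant+vowel as a prefix.
So bohowfivs → bobohowfivs.

bobohowfivs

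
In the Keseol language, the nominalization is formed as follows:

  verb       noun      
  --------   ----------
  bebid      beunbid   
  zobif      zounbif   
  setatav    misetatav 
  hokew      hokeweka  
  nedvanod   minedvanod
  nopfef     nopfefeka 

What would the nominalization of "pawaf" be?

mipawaf

nopfef and zobif both end in -f yet inflect differently (nopfefeka, zounbif), so the final letter is not what conditions the rule; the last vowel is.
"pawaf" has last vowel 'a'. The one such stem in the data (setatav → misetatav) adds the prefix mi-, so the same rule applies.
So pawaf → mipawaf.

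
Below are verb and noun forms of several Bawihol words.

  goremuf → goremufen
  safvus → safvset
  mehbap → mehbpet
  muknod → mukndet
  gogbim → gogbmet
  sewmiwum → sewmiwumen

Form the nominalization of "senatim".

senatimen

sewmiwum and gogbim both end in -m yet inflect differently (sewmiwumen, gogbmet), so the final letter is not what conditions the rule; the number of vowels is.
"senatim" has 3 vowels. The stems with 3 vowels (goremuf → goremufen, sewmiwum → sewmiwumen) add -en.
So senatim → senatimen.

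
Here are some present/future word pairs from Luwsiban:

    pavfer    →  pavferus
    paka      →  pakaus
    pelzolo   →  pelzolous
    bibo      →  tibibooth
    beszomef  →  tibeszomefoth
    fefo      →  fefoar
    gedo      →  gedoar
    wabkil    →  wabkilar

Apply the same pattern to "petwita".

petwitaus

"petwita" begins with p-. The stems beginning with p- (pavfer → pavferus, paka → pakaus, pelzolo → pelzolous) add -us.
The other patterns: stems beginning with b- add ti- … -oth around the stem; stems beginning with f-, g- or w- add -ar.
So petwita → petwitaus.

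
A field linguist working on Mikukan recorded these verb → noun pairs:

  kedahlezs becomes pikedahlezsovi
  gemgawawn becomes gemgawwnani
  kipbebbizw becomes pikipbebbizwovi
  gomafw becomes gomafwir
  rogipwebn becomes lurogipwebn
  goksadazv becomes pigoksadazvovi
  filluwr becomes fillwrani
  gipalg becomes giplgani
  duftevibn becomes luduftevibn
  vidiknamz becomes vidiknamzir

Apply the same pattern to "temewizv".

gemgawawn and rogipwebn both end in -n yet inflect differently (gemgawwnani, lurogipwebn), so the final letter is not what conditions the rule; the second-to-last letter is.
"temewizv" has second-to-last letter 'z'. The stems whose second-to-last letter is 'z' (goksadazv → pigoksadazvovi, kedahlezs → pikedahlezsovi, kipbebbizw → pikipbebbizwovi) add pi- … -ovi around the stem.
So temewizv → pitemewizvovi.

pitemewizvovi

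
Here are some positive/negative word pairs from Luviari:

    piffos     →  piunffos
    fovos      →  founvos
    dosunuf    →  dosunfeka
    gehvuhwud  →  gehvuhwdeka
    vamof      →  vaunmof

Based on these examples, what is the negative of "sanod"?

saunnod

vamof and dosunuf both end in -f yet inflect differently (vaunmof, dosunfeka), so the final letter is not what conditions the rule; the last vowel is.
"sanod" has last vowel 'o'. The stems whose last vowel is 'o' (vamof → vaunmof, piffos → piunffos, fovos → founvos) insert -un- after the first vowel.
So sanod → saunnod.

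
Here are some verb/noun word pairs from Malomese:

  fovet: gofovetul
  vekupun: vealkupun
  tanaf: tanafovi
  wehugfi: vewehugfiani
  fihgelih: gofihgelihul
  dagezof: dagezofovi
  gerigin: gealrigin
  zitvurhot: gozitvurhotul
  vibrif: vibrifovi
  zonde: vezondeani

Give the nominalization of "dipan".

dialpan

"dipan" ends in -n. The stems ending in -n (vekupun → vealkupun, gerigin → gealrigin) insert -al- after the first vowel.
The other patterns: stems ending in -h or -t add go- … -ul around the stem; stems ending in -f add -ovi; stems ending in -e or -i add ve- … -ani around the stem.
So dipan → dialpan.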